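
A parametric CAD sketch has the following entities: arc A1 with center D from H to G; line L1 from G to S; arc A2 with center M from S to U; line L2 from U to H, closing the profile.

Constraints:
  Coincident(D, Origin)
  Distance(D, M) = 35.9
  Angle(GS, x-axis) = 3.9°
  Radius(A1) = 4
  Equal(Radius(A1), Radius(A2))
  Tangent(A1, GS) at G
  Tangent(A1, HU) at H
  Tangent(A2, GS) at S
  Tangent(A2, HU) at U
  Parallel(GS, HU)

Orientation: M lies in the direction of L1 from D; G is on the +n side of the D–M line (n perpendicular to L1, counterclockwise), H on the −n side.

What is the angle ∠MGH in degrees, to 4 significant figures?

83.64°

The slot axis is L1's direction at 3.9°, so u = (cos 3.9°, sin 3.9°) = (0.9977, 0.06802) and n = (−sin 3.9°, cos 3.9°) = (-0.06802, 0.9977). D is at the origin and M lies 35.9 along u from D, so M = 35.9·u = (35.82, 2.442). Tangency of A1 to both parallel lines with radius 4.0 puts G and H at D ± 4.0·n: G = (-0.2721, 3.991), H = (0.2721, -3.991). Then cos ∠MGH = GM·GH / (|GM||GH|), giving 83.64°.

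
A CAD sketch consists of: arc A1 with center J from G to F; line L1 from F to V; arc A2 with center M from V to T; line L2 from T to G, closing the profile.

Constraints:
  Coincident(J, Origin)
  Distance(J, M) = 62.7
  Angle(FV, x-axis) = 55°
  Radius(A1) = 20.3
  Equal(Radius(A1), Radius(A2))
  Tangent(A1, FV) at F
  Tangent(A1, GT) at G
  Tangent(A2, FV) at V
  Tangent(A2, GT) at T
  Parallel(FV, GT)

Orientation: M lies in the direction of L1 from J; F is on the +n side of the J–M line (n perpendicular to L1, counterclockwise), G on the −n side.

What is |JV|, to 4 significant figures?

65.90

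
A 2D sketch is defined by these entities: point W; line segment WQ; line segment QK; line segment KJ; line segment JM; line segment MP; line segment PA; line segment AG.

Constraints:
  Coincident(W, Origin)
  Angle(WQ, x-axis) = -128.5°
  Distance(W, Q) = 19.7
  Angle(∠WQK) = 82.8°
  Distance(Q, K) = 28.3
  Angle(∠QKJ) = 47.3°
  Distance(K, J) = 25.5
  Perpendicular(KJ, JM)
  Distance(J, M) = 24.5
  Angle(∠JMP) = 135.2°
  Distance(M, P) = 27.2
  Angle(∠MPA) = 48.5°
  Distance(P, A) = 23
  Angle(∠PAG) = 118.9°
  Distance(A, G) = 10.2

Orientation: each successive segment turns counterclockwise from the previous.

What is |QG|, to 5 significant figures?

7.9186

W is at the origin; WQ runs at -128.5° with length 19.7, so Q = (-12.264, -15.417). ∠WQK = 82.8° gives QK at -31.300° from the x-axis; with |QK| = 28.3, K = (11.918, -30.120). ∠QKJ = 47.3° gives KJ at 101.40° from the x-axis; with |KJ| = 25.5, J = (6.8774, -5.1229). KJ is perpendicular to JM, so JM runs at -168.60°; with |JM| = 24.5, M = (-17.139, -9.9655). ∠JMP = 135.2° gives MP at -123.80° from the x-axis; with |MP| = 27.2, P = (-32.271, -32.568). ∠MPA = 48.5° gives PA at 7.7000° from the x-axis; with |PA| = 23.0, A = (-9.4779, -29.487). ∠PAG = 118.9° gives AG at 68.800° from the x-axis; with |AG| = 10.2, G = (-5.7893, -19.977). Then |QG| = |G − Q| = 7.9186.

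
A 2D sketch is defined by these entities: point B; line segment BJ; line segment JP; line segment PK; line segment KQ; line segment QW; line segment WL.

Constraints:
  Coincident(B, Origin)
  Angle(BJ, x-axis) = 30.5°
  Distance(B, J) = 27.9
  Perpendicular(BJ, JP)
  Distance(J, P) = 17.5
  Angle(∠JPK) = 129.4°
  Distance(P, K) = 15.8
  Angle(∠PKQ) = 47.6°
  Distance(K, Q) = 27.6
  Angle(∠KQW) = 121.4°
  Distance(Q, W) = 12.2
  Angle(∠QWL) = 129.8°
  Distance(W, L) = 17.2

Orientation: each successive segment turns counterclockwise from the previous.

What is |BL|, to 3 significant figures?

43.8

B is at the origin; BJ runs at 30.5° with length 27.9, so J = (24.0, 14.2). BJ is perpendicular to JP, so JP runs at 120°; with |JP| = 17.5, P = (15.2, 29.2). ∠JPK = 129.4° gives PK at 171° from the x-axis; with |PK| = 15.8, K = (-0.452, 31.7). ∠PKQ = 47.6° gives KQ at -56.5° from the x-axis; with |KQ| = 27.6, Q = (14.8, 8.67). ∠KQW = 121.4° gives QW at 2.10° from the x-axis; with |QW| = 12.2, W = (27.0, 9.12). ∠QWL = 129.8° gives WL at 52.3° from the x-axis; with |WL| = 17.2, L = (37.5, 22.7). Then |BL| = |L − B| = 43.8.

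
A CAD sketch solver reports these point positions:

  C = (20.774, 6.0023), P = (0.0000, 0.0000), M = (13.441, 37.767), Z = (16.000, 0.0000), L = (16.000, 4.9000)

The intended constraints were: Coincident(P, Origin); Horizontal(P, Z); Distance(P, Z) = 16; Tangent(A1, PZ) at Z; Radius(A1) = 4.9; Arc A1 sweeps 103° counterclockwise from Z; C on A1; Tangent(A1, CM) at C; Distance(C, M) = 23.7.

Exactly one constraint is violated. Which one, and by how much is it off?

Distance(C, M) = 23.7 — off by 8.90.

P = (0.00, 0.00) ✓; P.y = 0.00, Z.y = 0.00 ✓; |PZ| = 16.00 ✓; ∠(LZ, ZP) = 90.00° ✓; |LZ| = 4.900 ✓; bearing(L→C) − bearing(L→Z) = 103.0° ✓; |LC| = 4.900 ✓; ∠(LC, CM) = 90.00° ✓; |CM| = 32.60 ✗.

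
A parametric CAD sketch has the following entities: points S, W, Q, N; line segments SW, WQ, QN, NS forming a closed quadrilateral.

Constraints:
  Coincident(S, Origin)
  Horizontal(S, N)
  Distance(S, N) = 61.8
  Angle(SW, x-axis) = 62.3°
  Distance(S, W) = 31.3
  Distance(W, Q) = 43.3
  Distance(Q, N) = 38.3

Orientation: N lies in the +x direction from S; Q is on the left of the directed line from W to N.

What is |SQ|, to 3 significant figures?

68.2

Checks: |WQ| = 43.30 ✓; |QN| = 38.30 ✓.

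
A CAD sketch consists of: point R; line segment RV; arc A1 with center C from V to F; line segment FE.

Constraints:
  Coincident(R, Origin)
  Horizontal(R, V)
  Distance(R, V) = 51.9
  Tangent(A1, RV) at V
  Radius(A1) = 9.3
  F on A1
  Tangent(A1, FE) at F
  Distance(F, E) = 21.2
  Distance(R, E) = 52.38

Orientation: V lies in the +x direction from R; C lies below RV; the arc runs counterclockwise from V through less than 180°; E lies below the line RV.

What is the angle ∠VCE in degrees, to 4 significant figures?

156.3°

Checks: |CF| = 9.300 ✓; ∠(CF, FE) = 90.00° ✓; |FE| = 21.20 ✓; |RE| = 52.38 ✓.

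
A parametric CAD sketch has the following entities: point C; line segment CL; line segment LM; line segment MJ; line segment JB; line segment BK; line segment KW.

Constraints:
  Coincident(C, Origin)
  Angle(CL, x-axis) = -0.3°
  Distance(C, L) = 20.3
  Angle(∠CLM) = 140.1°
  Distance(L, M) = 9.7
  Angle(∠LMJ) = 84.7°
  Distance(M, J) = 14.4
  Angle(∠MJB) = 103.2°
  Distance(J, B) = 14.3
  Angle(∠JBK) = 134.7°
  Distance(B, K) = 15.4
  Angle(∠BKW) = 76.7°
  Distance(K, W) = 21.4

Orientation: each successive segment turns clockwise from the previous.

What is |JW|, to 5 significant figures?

23.138

C is at the origin; CL runs at -0.3° with length 20.3, so L = (20.300, -0.10629). ∠CLM = 140.1° gives LM at -40.200° from the x-axis; with |LM| = 9.7, M = (27.709, -6.3672). ∠LMJ = 84.7° gives MJ at -135.50° from the x-axis; with |MJ| = 14.4, J = (17.438, -16.460). ∠MJB = 103.2° gives JB at 147.70° from the x-axis; with |JB| = 14.3, B = (5.3505, -8.8191). ∠JBK = 134.7° gives BK at 102.40° from the x-axis; with |BK| = 15.4, K = (2.0436, 6.2217). ∠BKW = 76.7° gives KW at -0.90000° from the x-axis; with |KW| = 21.4, W = (23.441, 5.8855). Then |JW| = |W − J| = 23.138.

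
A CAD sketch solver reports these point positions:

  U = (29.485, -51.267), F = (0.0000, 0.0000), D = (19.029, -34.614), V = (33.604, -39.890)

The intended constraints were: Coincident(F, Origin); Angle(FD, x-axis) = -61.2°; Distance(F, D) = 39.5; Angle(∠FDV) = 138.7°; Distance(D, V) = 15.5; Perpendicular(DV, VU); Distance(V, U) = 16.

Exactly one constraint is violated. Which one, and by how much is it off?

Distance(V, U) = 16 — off by 3.90.

F = (0.00, 0.00) ✓; FD at -61.20° ✓; |FD| = 39.50 ✓; ∠FDV = 138.7° ✓; |DV| = 15.50 ✓; ∠(DV, VU) = 90.00° ✓; |VU| = 12.10 ✗.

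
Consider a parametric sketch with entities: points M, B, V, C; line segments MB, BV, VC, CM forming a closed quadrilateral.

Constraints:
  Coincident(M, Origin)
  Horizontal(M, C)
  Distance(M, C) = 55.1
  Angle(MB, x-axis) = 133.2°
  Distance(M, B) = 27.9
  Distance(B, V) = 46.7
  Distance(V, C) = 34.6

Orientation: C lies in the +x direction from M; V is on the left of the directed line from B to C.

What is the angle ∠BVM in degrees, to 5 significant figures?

36.457°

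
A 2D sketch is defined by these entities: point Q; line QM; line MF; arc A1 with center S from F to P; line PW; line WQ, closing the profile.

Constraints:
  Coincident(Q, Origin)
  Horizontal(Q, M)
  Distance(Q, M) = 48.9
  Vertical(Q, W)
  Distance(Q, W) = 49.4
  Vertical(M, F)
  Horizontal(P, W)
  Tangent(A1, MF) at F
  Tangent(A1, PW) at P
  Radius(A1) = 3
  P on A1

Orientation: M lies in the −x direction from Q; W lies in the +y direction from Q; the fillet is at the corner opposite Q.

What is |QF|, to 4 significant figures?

67.41

The virtual corner opposite Q is at (-48.90, 49.40). Since A1 is tangent to MF there, SF ⟂ MF and the tangent condition forces SP to be normal to PW, with radius 3.0, so the center S sits 3.0 in from both sides at S = (-45.90, 46.40). That places the tangent points at F = (-48.90, 46.40) on MF and P = (-45.90, 49.40) on PW. Then |QF| = |F − Q| = 67.41.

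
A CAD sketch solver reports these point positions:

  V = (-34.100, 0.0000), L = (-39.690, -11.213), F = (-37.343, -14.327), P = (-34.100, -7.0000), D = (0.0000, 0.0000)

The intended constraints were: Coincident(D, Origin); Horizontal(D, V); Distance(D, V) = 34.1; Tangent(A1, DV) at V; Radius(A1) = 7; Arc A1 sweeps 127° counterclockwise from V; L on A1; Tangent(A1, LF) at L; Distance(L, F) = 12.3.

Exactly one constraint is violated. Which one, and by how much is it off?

Distance(L, F) = 12.3 — off by 8.40.

D = (0.00, 0.00) ✓; D.y = 0.00, V.y = 0.00 ✓; |DV| = 34.10 ✓; ∠(PV, VD) = 90.00° ✓; |PV| = 7.000 ✓; bearing(P→L) − bearing(P→V) = 127.0° ✓; |PL| = 7.000 ✓; ∠(PL, LF) = 90.00° ✓; |LF| = 3.899 ✗.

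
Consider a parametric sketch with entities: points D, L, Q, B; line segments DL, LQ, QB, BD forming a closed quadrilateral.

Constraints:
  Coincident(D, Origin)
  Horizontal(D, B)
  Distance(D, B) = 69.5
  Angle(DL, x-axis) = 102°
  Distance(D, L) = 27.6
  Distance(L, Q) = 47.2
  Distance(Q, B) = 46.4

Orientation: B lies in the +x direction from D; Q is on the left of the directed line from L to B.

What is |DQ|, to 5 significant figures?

54.391

Checks: |LQ| = 47.20 ✓; |QB| = 46.40 ✓.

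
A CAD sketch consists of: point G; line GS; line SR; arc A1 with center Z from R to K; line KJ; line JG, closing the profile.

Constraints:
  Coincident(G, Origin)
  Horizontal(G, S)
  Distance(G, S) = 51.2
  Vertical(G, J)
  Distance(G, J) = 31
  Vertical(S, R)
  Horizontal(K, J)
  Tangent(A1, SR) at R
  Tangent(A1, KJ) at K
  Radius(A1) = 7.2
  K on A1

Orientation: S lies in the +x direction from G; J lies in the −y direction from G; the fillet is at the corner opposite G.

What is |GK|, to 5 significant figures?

53.824

G is at the origin; GS is horizontal with |GS| = 51.2 and S on the +x side, so S = (51.200, 0.0000). GJ is vertical with |GJ| = 31.0 and J on the −y side, so J = (0.0000, -31.000). The virtual corner opposite G is at (51.200, -31.000). Since A1 is tangent to SR there, ZR ⟂ SR and since A1 is tangent to KJ there, ZK ⟂ KJ, with radius 7.2, so the center Z sits 7.2 in from both sides at Z = (44.000, -23.800). That places the tangent points at R = (51.200, -23.800) on SR and K = (44.000, -31.000) on KJ. Then |GK| = |K − G| = 53.824.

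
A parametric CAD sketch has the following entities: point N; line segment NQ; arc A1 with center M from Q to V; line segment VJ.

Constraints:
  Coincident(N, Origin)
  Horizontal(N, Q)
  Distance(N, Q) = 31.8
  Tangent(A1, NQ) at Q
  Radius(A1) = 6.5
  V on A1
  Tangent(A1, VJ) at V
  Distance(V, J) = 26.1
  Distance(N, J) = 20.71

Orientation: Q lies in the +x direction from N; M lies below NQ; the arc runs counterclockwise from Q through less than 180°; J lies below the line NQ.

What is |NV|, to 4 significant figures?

27.51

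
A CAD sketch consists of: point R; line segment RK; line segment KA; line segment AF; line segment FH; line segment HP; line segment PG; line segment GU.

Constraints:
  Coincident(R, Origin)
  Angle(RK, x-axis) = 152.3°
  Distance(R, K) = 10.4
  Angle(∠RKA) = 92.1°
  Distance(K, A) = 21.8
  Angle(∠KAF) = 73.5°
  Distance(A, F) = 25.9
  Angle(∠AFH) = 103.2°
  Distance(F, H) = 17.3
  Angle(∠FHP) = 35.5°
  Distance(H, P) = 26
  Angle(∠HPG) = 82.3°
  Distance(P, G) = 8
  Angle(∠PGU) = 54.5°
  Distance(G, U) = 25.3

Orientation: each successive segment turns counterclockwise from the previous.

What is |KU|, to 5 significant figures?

12.654

R is at the origin; RK runs at 152.3° with length 10.4, so K = (-9.2081, 4.8344). ∠RKA = 92.1° gives KA at -119.80° from the x-axis; with |KA| = 21.8, A = (-20.042, -14.083). ∠KAF = 73.5° gives AF at -13.300° from the x-axis; with |AF| = 25.9, F = (5.1632, -20.041). ∠AFH = 103.2° gives FH at 63.500° from the x-axis; with |FH| = 17.3, H = (12.882, -4.5589). ∠FHP = 35.5° gives HP at -152.00° from the x-axis; with |HP| = 26.0, P = (-10.074, -16.765). ∠HPG = 82.3° gives PG at -54.300° from the x-axis; with |PG| = 8.0, G = (-5.4059, -23.262). ∠PGU = 54.5° gives GU at 71.200° from the x-axis; with |GU| = 25.3, U = (2.7474, 0.68844). Then |KU| = |U − K| = 12.654.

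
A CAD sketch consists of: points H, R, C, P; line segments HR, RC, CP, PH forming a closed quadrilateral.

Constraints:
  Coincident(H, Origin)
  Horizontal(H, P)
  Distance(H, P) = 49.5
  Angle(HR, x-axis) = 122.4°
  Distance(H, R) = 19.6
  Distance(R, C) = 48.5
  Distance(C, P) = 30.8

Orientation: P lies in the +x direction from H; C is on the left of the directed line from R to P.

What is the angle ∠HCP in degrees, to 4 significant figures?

77.32°

Checks: H = (0.00, 0.00) ✓; |RC| = 48.50 ✓; |CP| = 30.80 ✓.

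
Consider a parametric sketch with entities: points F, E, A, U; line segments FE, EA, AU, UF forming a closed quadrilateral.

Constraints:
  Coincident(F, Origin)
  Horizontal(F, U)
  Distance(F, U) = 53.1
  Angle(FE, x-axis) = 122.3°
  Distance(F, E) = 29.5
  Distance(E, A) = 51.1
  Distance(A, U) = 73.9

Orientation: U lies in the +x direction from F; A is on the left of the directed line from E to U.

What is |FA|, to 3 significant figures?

66.5

F is at the origin; FU is horizontal with |FU| = 53.1 and U in +x, so U = (53.1, 0). FE runs at 122.3° with |FE| = 29.5, so E = (-15.8, 24.9). A is determined by |EA| = 51.1 and |AU| = 73.9 together: it lies at the intersection of circle(E, 51.1) and circle(U, 73.9). With |EU| = 73.2, the foot of the radical line on EU is 17.2 from E and the perpendicular offset is √(51.1² − 17.2²) = 48.1. Taking the left-of-EU solution: A = (16.8, 64.3).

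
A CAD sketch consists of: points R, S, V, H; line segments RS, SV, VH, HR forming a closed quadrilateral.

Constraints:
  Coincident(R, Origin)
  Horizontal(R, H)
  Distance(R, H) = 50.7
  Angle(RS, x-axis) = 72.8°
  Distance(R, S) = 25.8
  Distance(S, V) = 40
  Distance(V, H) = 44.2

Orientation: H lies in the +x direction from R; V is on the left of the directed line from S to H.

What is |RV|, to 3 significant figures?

61.1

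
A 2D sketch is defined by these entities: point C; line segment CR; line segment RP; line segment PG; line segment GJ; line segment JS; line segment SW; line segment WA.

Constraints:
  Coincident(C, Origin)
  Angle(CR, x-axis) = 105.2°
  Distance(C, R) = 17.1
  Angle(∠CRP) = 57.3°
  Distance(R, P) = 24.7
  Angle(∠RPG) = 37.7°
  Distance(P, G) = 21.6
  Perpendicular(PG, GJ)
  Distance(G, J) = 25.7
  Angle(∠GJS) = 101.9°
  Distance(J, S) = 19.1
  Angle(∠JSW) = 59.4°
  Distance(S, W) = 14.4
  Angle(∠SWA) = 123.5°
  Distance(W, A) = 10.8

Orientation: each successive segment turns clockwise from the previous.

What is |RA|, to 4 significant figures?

2.440

C is at the origin; CR runs at 105.2° with length 17.1, so R = (-4.483, 16.50). ∠CRP = 57.3° gives RP at -17.50° from the x-axis; with |RP| = 24.7, P = (19.07, 9.074). ∠RPG = 37.7° gives PG at -159.8° from the x-axis; with |PG| = 21.6, G = (-1.198, 1.616). The perpendicularity gives GJ at right angles to PG, so GJ runs at 110.2°; with |GJ| = 25.7, J = (-10.07, 25.74). ∠GJS = 101.9° gives JS at 32.10° from the x-axis; with |JS| = 19.1, S = (6.108, 35.88). ∠JSW = 59.4° gives SW at -88.50° from the x-axis; with |SW| = 14.4, W = (6.485, 21.49). ∠SWA = 123.5° gives WA at -145.0° from the x-axis; with |WA| = 10.8, A = (-2.362, 15.30). Then |RA| = |A − R| = 2.440.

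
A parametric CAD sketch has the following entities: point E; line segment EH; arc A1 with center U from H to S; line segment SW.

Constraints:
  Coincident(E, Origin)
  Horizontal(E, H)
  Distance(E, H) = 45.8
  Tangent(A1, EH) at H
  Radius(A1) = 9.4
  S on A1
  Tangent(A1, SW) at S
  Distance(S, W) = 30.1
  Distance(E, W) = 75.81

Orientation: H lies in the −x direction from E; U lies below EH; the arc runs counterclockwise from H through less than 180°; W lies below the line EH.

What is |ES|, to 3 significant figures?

54.0

E is at the origin; E and H share the same y with |EH| = 45.8 and H on the −x side, so H = (-45.8, 0.00). Since A1 is tangent to EH there, UH ⟂ EH, so U = H + (0, -9.4) = (-45.8, -9.40). Since US ⟂ SW (tangency), |UW| = √(9.4² + 30.1²) = 31.5 regardless of where S sits on A1. So W lies on both circle(E, 75.81) and circle(U, 31.5); the below-EH intersection is W = (-69.6, -30.1). S is the foot of the tangent from W: S = (-53.8, -4.48).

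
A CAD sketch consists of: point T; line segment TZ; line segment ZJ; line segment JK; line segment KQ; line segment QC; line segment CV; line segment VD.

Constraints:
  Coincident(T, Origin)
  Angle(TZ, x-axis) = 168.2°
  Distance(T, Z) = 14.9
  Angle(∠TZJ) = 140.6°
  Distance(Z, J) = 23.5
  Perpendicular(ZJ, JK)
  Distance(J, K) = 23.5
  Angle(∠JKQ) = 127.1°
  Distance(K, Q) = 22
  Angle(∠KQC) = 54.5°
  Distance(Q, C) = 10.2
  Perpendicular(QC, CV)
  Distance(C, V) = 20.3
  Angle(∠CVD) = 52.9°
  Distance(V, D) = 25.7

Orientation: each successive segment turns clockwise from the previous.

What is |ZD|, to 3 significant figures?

48.2

T is at the origin; TZ runs at 168.2° with length 14.9, so Z = (-14.6, 3.05). ∠TZJ = 140.6° gives ZJ at 129° from the x-axis; with |ZJ| = 23.5, J = (-29.3, 21.4). The perpendicularity gives JK at right angles to ZJ, so JK runs at 38.8°; with |JK| = 23.5, K = (-11.0, 36.1). ∠JKQ = 127.1° gives KQ at -14.1° from the x-axis; with |KQ| = 22.0, Q = (10.3, 30.7). ∠KQC = 54.5° gives QC at -140° from the x-axis; with |QC| = 10.2, C = (2.57, 24.1). QC is perpendicular to CV, so CV runs at 130°; with |CV| = 20.3, V = (-10.6, 39.6). ∠CVD = 52.9° gives VD at 3.30° from the x-axis; with |VD| = 25.7, D = (15.1, 41.1). Then |ZD| = |D − Z| = 48.2.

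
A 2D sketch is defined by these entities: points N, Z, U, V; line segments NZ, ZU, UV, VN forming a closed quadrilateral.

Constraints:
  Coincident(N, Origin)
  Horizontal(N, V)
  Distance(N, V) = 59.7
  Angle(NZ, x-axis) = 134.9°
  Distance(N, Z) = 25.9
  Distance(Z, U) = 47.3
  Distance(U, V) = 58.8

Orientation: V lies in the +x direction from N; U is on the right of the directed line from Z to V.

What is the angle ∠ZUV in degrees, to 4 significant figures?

97.47°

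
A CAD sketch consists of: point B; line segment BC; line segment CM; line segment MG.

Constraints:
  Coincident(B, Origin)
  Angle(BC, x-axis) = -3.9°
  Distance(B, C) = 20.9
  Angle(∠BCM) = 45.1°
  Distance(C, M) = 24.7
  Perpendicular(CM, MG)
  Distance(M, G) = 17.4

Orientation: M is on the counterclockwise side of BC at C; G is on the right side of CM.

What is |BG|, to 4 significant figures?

33.71

∠BCM = 45.1°, so CM runs at -3.9° + (180° − 45.1°) = 131.0° from the x-axis; with |CM| = 24.7, M = C + 24.7·(cos 131.0°, sin 131.0°) = (4.647, 17.22). The perpendicularity gives MG at right angles to CM; with |MG| = 17.4 on the right of CM, G = M + 17.4·(0.7547, 0.6561) = (17.78, 28.64). Then |BG| = |G − B| = 33.71.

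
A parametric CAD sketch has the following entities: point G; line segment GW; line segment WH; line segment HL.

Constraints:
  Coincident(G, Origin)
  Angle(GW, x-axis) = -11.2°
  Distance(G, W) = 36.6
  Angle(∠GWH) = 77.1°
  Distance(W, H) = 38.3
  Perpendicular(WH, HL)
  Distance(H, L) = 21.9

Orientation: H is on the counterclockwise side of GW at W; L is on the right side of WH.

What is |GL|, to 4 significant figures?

64.98

G is at the origin; GW runs at -11.2° with length 36.6, so W = 36.6·(cos -11.2°, sin -11.2°) = (35.90, -7.109). ∠GWH = 77.1°, so WH runs at -11.2° + (180° − 77.1°) = 91.70° from the x-axis; with |WH| = 38.3, H = W + 38.3·(cos 91.70°, sin 91.70°) = (34.77, 31.17). WH ⟂ HL; with |HL| = 21.9 on the right of WH, L = H + 21.9·(0.9996, 0.02967) = (56.66, 31.82). Then |GL| = |L − G| = 64.98.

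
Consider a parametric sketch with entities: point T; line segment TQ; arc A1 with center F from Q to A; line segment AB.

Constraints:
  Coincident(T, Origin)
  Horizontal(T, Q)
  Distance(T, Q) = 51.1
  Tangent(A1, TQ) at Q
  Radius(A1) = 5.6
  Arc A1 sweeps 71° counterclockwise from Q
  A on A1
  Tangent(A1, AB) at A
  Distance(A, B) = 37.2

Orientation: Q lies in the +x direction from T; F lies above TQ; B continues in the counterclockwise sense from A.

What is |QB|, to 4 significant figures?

42.66

T is at the origin; TQ is horizontal with |TQ| = 51.1 and Q on the +x side, so Q = (51.10, 0.000). The tangent condition forces FQ to be normal to TQ, so F = Q + (0, 5.6) = (51.10, 5.600). On A1, Q sits at bearing -90° from F; a 71° counterclockwise sweep puts A at bearing -19°, so A = F + 5.6·(cos -19°, sin -19°) = (56.39, 3.777). Tangency of A1 to AB means the radius FA is perpendicular to AB, so AB runs along (−sin -19°, cos -19°); with |AB| = 37.2, B = (68.51, 38.95). Then |QB| = |B − Q| = 42.66.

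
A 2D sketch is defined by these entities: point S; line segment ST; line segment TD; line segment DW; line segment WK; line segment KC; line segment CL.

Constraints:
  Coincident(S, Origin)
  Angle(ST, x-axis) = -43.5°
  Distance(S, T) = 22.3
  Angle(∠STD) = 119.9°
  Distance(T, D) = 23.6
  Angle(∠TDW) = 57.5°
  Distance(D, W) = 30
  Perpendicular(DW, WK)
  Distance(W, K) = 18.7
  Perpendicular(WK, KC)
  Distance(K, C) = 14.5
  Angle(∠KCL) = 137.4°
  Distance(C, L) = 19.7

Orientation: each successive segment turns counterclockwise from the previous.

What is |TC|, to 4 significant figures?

3.066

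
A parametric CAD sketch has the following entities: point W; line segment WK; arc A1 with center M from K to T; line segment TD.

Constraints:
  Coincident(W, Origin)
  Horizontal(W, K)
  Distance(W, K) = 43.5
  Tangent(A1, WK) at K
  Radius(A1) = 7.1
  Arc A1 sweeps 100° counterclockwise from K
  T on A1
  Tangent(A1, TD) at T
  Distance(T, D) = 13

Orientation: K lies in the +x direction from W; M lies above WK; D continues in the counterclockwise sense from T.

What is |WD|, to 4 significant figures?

52.66

W is at the origin; W and K share the same y with |WK| = 43.5 and K on the +x side, so K = (43.50, 0.000). A1 meets WK tangentially, so MK is at right angles to WK, so M = K + (0, 7.1) = (43.50, 7.100). On A1, K sits at bearing -90° from M; a 100° counterclockwise sweep puts T at bearing 10°, so T = M + 7.1·(cos 10°, sin 10°) = (50.49, 8.333). The tangent condition forces MT to be normal to TD, so TD runs along (−sin 10°, cos 10°); with |TD| = 13.0, D = (48.23, 21.14). Then |WD| = |D − W| = 52.66.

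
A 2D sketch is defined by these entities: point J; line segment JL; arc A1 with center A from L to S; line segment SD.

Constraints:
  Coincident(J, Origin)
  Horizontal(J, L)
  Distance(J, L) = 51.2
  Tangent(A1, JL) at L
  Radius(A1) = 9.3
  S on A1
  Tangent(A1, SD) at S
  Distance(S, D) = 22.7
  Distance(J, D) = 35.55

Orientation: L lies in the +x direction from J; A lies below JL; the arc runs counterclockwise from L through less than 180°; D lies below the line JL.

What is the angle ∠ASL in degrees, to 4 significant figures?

65.64°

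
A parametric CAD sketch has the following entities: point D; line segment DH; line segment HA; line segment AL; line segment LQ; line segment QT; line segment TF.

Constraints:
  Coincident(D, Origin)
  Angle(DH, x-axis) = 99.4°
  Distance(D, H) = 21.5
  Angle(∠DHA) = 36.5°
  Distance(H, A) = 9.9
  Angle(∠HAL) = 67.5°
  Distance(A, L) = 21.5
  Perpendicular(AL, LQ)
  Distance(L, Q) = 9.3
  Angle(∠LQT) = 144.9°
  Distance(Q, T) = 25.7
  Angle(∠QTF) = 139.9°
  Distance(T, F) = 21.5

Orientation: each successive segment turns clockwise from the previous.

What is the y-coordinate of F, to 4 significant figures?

52.78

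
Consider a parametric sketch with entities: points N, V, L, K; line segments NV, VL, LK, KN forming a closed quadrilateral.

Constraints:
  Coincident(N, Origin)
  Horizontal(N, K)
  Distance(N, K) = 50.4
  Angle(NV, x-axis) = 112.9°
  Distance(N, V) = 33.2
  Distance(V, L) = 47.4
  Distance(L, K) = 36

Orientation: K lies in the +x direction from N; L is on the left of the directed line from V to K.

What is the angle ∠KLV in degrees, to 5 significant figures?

114.25°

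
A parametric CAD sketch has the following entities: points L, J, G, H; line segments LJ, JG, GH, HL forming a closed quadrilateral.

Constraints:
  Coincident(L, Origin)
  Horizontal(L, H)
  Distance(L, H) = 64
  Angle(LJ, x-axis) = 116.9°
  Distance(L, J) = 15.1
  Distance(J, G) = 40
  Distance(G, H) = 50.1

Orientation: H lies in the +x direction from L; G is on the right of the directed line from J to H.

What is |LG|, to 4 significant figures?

25.29

L is at the origin; L and H share the same y with |LH| = 64.0 and H in +x, so H = (64.0, 0). LJ runs at 116.9° with |LJ| = 15.1, so J = (-6.832, 13.47). G is determined by |JG| = 40.0 and |GH| = 50.1 together: it lies at the intersection of circle(J, 40.0) and circle(H, 50.1). With |JH| = 72.10, the foot of the radical line on JH is 29.74 from J and the perpendicular offset is √(40.0² − 29.74²) = 26.75. Taking the right-of-JH solution: G = (17.39, -18.37).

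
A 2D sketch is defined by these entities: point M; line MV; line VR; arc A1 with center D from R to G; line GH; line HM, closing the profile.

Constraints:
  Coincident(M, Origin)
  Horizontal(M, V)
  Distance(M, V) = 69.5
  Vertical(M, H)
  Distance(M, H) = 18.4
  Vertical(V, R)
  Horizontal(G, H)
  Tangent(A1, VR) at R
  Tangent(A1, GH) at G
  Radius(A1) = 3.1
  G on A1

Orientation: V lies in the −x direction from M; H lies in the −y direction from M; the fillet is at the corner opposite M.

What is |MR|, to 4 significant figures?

71.16

M is at the origin; M and V share the same y with |MV| = 69.5 and V on the −x side, so V = (-69.50, 0.000). MH is vertical with |MH| = 18.4 and H on the −y side, so H = (0.000, -18.40). The virtual corner opposite M is at (-69.50, -18.40). A1 meets VR tangentially, so DR is at right angles to VR and tangency of A1 to GH means the radius DG is perpendicular to GH, with radius 3.1, so the center D sits 3.1 in from both sides at D = (-66.40, -15.30). That places the tangent points at R = (-69.50, -15.30) on VR and G = (-66.40, -18.40) on GH. Then |MR| = |R − M| = 71.16.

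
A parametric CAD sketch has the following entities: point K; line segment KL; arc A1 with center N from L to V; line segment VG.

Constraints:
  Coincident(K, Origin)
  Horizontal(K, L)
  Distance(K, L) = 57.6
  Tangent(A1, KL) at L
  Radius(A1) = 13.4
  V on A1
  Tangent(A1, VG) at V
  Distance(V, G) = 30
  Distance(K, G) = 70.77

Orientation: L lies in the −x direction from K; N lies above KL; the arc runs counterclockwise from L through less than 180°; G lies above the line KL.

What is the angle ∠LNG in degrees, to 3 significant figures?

173°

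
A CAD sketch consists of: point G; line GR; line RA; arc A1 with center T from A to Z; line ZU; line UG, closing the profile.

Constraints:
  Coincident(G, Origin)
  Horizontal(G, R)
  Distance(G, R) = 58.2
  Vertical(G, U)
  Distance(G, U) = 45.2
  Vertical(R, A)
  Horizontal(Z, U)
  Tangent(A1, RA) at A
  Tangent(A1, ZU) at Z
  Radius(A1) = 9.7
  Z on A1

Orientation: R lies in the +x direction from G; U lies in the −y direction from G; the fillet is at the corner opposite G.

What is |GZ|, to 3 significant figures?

66.3

The virtual corner opposite G is at (58.2, -45.2). A1 meets RA tangentially, so TA is at right angles to RA and A1 meets ZU tangentially, so TZ is at right angles to ZU, with radius 9.7, so the center T sits 9.7 in from both sides at T = (48.5, -35.5). That places the tangent points at A = (58.2, -35.5) on RA and Z = (48.5, -45.2) on ZU. Then |GZ| = |Z − G| = 66.3.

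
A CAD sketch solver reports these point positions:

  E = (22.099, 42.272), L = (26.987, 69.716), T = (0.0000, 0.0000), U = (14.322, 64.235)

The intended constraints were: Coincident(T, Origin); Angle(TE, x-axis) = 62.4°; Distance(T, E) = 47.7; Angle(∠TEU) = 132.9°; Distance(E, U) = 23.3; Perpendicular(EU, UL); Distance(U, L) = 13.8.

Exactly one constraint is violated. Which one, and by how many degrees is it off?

Perpendicular(EU, UL) — off by 3.90°.

T = (0.00, 0.00) ✓; TE at 62.40° ✓; |TE| = 47.70 ✓; ∠TEU = 132.9° ✓; |EU| = 23.30 ✓; ∠(EU, UL) = 86.10° ✗; |UL| = 13.80 ✓.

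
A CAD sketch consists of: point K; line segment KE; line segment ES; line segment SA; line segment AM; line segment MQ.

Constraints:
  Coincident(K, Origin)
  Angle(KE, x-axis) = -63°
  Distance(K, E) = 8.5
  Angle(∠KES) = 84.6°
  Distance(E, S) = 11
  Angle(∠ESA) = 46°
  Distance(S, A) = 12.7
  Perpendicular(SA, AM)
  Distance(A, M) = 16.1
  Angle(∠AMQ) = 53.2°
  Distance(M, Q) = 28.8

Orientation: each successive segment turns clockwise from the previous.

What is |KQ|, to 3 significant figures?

23.7

K is at the origin; KE runs at -63.0° with length 8.5, so E = (3.86, -7.57). ∠KES = 84.6° gives ES at -158° from the x-axis; with |ES| = 11.0, S = (-6.37, -11.6). ∠ESA = 46.0° gives SA at 67.6° from the x-axis; with |SA| = 12.7, A = (-1.53, 0.119). The perpendicularity gives AM at right angles to SA, so AM runs at -22.4°; with |AM| = 16.1, M = (13.4, -6.02). ∠AMQ = 53.2° gives MQ at -149° from the x-axis; with |MQ| = 28.8, Q = (-11.4, -20.8). Then |KQ| = |Q − K| = 23.7.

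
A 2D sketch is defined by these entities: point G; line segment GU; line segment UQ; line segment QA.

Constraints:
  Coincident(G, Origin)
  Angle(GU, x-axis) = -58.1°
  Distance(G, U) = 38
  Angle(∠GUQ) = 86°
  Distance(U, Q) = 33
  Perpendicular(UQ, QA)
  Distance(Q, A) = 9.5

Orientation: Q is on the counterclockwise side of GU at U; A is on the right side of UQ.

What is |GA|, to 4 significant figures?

56.29

G is at the origin; GU runs at -58.1° with length 38.0, so U = 38.0·(cos -58.1°, sin -58.1°) = (20.08, -32.26). ∠GUQ = 86.0°, so UQ runs at -58.1° + (180° − 86.0°) = 35.90° from the x-axis; with |UQ| = 33.0, Q = U + 33.0·(cos 35.90°, sin 35.90°) = (46.81, -12.91). UQ ⟂ QA; with |QA| = 9.5 on the right of UQ, A = Q + 9.5·(0.5864, -0.8100) = (52.38, -20.61). Then |GA| = |A − G| = 56.29.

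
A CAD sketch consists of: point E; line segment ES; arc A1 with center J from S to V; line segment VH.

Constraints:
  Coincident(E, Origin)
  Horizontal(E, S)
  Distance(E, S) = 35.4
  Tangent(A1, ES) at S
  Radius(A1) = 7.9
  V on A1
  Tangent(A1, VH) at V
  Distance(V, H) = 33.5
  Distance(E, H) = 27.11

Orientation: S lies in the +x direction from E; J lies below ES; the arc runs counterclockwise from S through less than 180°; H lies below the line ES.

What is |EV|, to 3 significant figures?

29.8

Checks: E.y = 0.00, S.y = 0.00 ✓; |JV| = 7.900 ✓; ∠(JV, VH) = 90.00° ✓; |VH| = 33.50 ✓; |EH| = 27.11 ✓.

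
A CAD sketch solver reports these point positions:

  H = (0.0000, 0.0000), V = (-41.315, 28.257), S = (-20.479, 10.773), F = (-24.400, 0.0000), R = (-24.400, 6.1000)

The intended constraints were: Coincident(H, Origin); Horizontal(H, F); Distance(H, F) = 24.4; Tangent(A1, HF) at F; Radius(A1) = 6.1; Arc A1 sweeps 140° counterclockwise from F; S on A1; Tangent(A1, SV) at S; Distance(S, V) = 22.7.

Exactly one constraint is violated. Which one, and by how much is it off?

Distance(S, V) = 22.7 — off by 4.50.

H = (0.00, 0.00) ✓; H.y = 0.00, F.y = 0.00 ✓; |HF| = 24.40 ✓; ∠(RF, FH) = 90.00° ✓; |RF| = 6.100 ✓; bearing(R→S) − bearing(R→F) = 140.0° ✓; |RS| = 6.100 ✓; ∠(RS, SV) = 90.00° ✓; |SV| = 27.20 ✗.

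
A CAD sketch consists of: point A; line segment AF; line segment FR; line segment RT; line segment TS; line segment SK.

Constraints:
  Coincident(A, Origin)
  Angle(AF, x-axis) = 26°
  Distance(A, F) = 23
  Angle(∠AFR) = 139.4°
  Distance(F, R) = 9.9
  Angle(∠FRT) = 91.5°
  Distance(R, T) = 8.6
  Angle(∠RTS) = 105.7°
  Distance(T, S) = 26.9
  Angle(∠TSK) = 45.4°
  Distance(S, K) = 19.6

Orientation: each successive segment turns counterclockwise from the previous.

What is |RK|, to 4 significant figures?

16.47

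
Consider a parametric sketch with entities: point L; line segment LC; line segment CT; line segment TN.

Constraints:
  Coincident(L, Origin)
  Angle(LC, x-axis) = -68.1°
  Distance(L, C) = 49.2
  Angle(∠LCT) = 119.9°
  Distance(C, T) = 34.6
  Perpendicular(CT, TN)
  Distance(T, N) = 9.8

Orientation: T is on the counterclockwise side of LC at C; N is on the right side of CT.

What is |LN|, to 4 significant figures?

79.04

L is at the origin; LC runs at -68.1° with length 49.2, so C = 49.2·(cos -68.1°, sin -68.1°) = (18.35, -45.65). ∠LCT = 119.9°, so CT runs at -68.1° + (180° − 119.9°) = -8.000° from the x-axis; with |CT| = 34.6, T = C + 34.6·(cos -8.000°, sin -8.000°) = (52.61, -50.46). The perpendicularity gives TN at right angles to CT; with |TN| = 9.8 on the right of CT, N = T + 9.8·(-0.1392, -0.9903) = (51.25, -60.17). Then |LN| = |N − L| = 79.04.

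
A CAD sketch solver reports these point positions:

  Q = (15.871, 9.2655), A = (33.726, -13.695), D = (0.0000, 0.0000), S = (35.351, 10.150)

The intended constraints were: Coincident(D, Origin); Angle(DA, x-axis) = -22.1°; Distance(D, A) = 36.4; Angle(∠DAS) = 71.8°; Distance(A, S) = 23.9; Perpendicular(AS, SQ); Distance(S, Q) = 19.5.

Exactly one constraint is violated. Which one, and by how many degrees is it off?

Perpendicular(AS, SQ) — off by 6.50°.

D = (0.00, 0.00) ✓; DA at -22.10° ✓; |DA| = 36.40 ✓; ∠DAS = 71.80° ✓; |AS| = 23.90 ✓; ∠(AS, SQ) = 96.50° ✗; |SQ| = 19.50 ✓.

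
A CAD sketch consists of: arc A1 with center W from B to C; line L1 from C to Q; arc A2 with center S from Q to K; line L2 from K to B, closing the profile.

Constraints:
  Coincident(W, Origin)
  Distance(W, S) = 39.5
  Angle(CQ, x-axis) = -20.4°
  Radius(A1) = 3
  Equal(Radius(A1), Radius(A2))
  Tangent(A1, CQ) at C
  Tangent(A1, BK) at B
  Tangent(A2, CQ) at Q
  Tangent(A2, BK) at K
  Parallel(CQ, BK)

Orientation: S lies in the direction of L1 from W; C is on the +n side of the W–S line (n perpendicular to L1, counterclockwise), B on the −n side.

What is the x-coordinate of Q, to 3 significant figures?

38.1

The slot axis is L1's direction at -20.4°, so u = (cos -20.4°, sin -20.4°) = (0.937, -0.349) and n = (−sin -20.4°, cos -20.4°) = (0.349, 0.937). W is at the origin and S lies 39.5 along u from W, so S = 39.5·u = (37.0, -13.8). Tangency of A1 to both parallel lines with radius 3.0 puts C and B at W ± 3.0·n: C = (1.05, 2.81), B = (-1.05, -2.81). Equal radii place Q and K the same way about S: Q = S + 3.0·n = (38.1, -11.0), K = S − 3.0·n = (36.0, -16.6). So Q.x = 38.1.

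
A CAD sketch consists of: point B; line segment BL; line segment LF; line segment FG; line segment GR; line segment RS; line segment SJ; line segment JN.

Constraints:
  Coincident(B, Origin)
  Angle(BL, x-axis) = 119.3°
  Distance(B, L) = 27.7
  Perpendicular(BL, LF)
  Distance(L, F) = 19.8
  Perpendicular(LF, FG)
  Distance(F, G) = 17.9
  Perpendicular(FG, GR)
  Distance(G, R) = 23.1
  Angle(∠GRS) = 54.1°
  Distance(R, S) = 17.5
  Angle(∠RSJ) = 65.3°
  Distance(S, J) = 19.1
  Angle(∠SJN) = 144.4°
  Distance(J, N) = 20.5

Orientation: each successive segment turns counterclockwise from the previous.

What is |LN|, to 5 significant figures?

43.123

B is at the origin; BL runs at 119.3° with length 27.7, so L = (-13.556, 24.156). BL is perpendicular to LF, so LF runs at -150.70°; with |LF| = 19.8, F = (-30.823, 14.467). The perpendicularity gives FG at right angles to LF, so FG runs at -60.700°; with |FG| = 17.9, G = (-22.063, -1.1435). FG ⟂ GR, so GR runs at 29.300°; with |GR| = 23.1, R = (-1.9181, 10.161). ∠GRS = 54.1° gives RS at 155.20° from the x-axis; with |RS| = 17.5, S = (-17.804, 17.502). ∠RSJ = 65.3° gives SJ at -90.100° from the x-axis; with |SJ| = 19.1, J = (-17.838, -1.5983). ∠SJN = 144.4° gives JN at -54.500° from the x-axis; with |JN| = 20.5, N = (-5.9332, -18.288). Then |LN| = |N − L| = 43.123.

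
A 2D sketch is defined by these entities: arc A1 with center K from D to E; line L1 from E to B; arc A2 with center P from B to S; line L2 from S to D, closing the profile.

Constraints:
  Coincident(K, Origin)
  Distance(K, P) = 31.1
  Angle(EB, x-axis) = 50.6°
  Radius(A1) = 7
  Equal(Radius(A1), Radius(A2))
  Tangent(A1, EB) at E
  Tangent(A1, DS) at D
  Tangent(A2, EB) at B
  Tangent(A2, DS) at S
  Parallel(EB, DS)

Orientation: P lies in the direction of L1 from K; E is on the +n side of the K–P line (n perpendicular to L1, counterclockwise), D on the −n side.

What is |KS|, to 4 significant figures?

31.88

The slot axis is L1's direction at 50.6°, so u = (cos 50.6°, sin 50.6°) = (0.6347, 0.7727) and n = (−sin 50.6°, cos 50.6°) = (-0.7727, 0.6347). K is at the origin and P lies 31.1 along u from K, so P = 31.1·u = (19.74, 24.03). Tangency of A1 to both parallel lines with radius 7.0 puts E and D at K ± 7.0·n: E = (-5.409, 4.443), D = (5.409, -4.443). Equal radii place B and S the same way about P: B = P + 7.0·n = (14.33, 28.48), S = P − 7.0·n = (25.15, 19.59). Then |KS| = |S − K| = 31.88.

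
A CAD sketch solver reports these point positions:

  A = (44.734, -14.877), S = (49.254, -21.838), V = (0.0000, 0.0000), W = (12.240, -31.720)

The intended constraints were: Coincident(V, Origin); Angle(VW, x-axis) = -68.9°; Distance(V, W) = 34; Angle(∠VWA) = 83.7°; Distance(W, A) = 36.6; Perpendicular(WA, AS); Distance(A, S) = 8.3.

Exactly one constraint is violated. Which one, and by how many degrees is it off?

Perpendicular(WA, AS) — off by 5.60°.

V = (0.00, 0.00) ✓; VW at -68.90° ✓; |VW| = 34.00 ✓; ∠VWA = 83.70° ✓; |WA| = 36.60 ✓; ∠(WA, AS) = 84.40° ✗; |AS| = 8.300 ✓.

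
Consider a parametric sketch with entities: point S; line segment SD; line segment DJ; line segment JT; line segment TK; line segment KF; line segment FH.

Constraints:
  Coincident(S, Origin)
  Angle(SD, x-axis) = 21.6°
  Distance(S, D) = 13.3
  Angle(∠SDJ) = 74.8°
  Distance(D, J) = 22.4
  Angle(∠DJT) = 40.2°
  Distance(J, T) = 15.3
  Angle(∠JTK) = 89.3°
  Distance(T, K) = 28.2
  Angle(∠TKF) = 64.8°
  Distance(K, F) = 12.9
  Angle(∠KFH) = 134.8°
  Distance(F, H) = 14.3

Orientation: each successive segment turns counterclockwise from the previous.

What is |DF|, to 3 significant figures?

16.0

S is at the origin; SD runs at 21.6° with length 13.3, so D = (12.4, 4.90). ∠SDJ = 74.8° gives DJ at 127° from the x-axis; with |DJ| = 22.4, J = (-1.05, 22.8). ∠DJT = 40.2° gives JT at -93.4° from the x-axis; with |JT| = 15.3, T = (-1.96, 7.56). ∠JTK = 89.3° gives TK at -2.70° from the x-axis; with |TK| = 28.2, K = (26.2, 6.23). ∠TKF = 64.8° gives KF at 112° from the x-axis; with |KF| = 12.9, F = (21.3, 18.1). Then |DF| = |F − D| = 16.0.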